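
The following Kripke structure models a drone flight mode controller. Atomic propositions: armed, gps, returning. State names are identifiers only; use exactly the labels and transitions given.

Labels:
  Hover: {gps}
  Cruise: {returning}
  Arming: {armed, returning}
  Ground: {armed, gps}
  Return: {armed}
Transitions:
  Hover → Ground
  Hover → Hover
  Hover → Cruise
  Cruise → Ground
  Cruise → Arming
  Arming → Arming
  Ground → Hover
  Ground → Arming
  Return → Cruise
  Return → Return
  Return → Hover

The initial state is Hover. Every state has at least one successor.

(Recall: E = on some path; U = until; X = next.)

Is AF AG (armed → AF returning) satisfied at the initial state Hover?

States satisfying AG (armed → AF returning): {Arming}.
States satisfying AF AG (armed → AF returning): {Arming}.
There is a path from Hover along which AG (armed → AF returning) never holds.
Hover ∉ Sat(AF AG (armed → AF returning)).

Does not hold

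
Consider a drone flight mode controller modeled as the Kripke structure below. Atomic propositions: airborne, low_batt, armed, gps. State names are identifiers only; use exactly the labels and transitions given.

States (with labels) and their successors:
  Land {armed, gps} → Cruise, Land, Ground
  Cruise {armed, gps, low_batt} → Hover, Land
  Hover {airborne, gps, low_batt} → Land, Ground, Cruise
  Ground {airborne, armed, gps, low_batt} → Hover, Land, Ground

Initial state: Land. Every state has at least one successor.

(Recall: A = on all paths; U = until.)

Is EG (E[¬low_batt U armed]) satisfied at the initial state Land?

Yes

States satisfying E[¬low_batt U armed]: {Land, Cruise, Ground}.
States satisfying EG (E[¬low_batt U armed]): {Land, Cruise, Ground}.
Land ∈ Sat(EG (E[¬low_batt U armed])).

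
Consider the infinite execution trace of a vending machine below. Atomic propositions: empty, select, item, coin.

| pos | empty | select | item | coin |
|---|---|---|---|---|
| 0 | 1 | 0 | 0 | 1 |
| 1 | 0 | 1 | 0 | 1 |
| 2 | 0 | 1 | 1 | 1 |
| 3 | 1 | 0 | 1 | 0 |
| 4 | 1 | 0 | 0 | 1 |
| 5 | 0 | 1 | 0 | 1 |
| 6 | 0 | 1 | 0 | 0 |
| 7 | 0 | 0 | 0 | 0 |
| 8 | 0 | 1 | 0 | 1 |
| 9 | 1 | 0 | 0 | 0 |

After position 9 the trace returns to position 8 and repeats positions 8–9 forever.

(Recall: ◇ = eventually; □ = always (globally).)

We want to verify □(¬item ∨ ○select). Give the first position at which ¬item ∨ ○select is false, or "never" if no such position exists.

2

Check ¬item ∨ ○select at each position in order: 0 ✓, 1 ✓.
At position 2 the labels are {coin, item, select} and the next position 3 has {empty, item}, so ¬item ∨ ○select is false there. This is the first violation.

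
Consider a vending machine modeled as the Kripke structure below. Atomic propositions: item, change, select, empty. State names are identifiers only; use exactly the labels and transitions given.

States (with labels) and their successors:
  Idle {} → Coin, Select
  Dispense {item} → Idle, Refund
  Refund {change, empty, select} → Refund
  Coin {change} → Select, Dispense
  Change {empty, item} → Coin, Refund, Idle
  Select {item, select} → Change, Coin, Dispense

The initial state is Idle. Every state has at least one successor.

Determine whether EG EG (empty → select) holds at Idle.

States satisfying EG (empty → select): {Idle, Dispense, Refund, Coin, Select}.
States satisfying EG EG (empty → select): {Idle, Dispense, Refund, Coin, Select}.
Idle ∈ Sat(EG EG (empty → select)).

Satisfied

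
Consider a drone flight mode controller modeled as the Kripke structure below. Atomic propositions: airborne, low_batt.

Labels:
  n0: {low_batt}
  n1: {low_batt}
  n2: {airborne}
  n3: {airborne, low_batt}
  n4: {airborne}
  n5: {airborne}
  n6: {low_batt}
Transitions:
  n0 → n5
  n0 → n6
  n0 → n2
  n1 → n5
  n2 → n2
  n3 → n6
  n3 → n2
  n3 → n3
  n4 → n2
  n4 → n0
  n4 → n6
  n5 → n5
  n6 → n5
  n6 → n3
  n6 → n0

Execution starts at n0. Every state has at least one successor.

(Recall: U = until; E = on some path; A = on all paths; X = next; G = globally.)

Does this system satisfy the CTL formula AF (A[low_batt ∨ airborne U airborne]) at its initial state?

Violated

States satisfying A[low_batt ∨ airborne U airborne]: {n1, n2, n3, n4, n5}.
States satisfying AF (A[low_batt ∨ airborne U airborne]): {n1, n2, n3, n4, n5}.
There is a path from n0 along which A[low_batt ∨ airborne U airborne] never holds.
n0 ∉ Sat(AF (A[low_batt ∨ airborne U airborne])).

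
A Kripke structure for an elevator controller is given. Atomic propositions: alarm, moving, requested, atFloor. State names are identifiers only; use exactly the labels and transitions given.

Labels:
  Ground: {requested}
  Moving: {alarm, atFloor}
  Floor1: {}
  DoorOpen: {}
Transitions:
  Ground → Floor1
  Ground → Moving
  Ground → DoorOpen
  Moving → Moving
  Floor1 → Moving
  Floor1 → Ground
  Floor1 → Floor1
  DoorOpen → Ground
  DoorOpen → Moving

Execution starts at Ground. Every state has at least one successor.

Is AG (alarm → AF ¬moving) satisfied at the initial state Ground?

States satisfying alarm → AF ¬moving: {Ground, Moving, Floor1, DoorOpen}.
States satisfying AG (alarm → AF ¬moving): {Ground, Moving, Floor1, DoorOpen}.
Every state reachable from Ground satisfies alarm → AF ¬moving.
Ground ∈ Sat(AG (alarm → AF ¬moving)).

Yes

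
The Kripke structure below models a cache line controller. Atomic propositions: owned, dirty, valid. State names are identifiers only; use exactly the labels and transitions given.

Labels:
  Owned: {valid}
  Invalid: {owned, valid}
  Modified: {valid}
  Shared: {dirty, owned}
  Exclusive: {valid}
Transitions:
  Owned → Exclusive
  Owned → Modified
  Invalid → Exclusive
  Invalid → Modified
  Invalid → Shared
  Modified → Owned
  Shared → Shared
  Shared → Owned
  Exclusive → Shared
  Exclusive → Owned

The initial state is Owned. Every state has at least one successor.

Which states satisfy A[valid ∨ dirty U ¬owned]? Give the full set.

States satisfying valid ∨ dirty: {Owned, Invalid, Modified, Shared, Exclusive}.
States satisfying ¬owned: {Owned, Modified, Exclusive}.
States satisfying A[valid ∨ dirty U ¬owned]: {Owned, Modified, Exclusive}.

{Owned, Modified, Exclusive}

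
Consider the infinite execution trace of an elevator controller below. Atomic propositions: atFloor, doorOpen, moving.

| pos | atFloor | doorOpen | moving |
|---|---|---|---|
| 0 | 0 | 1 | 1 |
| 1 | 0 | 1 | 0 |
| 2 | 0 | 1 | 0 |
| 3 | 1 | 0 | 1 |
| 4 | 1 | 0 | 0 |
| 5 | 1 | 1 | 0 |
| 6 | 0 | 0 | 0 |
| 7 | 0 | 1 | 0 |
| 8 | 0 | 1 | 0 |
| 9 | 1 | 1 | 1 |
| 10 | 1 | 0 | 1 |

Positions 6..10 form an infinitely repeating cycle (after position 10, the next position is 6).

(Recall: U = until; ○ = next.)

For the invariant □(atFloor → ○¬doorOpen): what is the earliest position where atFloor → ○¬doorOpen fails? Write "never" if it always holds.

Check atFloor → ○¬doorOpen at each position in order: 0 ✓, 1 ✓, 2 ✓, 3 ✓.
At position 4 the labels are {atFloor} and the next position 5 has {atFloor, doorOpen}, so atFloor → ○¬doorOpen is false there. This is the first violation.

4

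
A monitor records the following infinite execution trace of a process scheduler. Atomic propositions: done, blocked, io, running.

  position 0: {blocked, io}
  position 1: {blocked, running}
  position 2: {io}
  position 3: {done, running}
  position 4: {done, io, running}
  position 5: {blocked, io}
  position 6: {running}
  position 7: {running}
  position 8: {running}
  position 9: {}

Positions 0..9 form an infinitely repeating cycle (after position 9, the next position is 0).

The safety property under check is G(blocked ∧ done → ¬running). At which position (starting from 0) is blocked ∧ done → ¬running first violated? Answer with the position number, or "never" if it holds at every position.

blocked ∧ done → ¬running holds at every position 0..9, and those are all the positions the trace ever visits, so the invariant G(blocked ∧ done → ¬running) is never violated.

never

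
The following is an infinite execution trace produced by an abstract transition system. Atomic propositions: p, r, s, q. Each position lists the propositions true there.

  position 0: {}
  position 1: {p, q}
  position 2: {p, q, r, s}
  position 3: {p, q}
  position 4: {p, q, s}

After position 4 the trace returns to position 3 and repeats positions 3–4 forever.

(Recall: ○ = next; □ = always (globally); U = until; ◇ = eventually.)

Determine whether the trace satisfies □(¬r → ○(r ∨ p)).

¬r → ○(r ∨ p) holds at every position 0..4, and those are all positions ever visited, so □(¬r → ○(r ∨ p)) holds.
Positions where ¬r holds: 0, 1, 3, 4.
Check ○(r ∨ p) at each: 0→ok, 1→ok, 3→ok, 4→ok.

Satisfied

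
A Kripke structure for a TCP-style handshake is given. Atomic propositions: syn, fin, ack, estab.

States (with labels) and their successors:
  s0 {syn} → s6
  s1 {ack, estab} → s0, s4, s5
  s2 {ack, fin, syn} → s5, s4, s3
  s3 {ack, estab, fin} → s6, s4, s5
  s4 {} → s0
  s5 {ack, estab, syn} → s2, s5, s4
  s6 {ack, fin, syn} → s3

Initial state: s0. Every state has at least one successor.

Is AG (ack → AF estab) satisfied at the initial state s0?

Satisfied

States satisfying ack → AF estab: {s0, s1, s2, s3, s4, s5, s6}.
States satisfying AG (ack → AF estab): {s0, s1, s2, s3, s4, s5, s6}.
Every state reachable from s0 satisfies ack → AF estab.
s0 ∈ Sat(AG (ack → AF estab)).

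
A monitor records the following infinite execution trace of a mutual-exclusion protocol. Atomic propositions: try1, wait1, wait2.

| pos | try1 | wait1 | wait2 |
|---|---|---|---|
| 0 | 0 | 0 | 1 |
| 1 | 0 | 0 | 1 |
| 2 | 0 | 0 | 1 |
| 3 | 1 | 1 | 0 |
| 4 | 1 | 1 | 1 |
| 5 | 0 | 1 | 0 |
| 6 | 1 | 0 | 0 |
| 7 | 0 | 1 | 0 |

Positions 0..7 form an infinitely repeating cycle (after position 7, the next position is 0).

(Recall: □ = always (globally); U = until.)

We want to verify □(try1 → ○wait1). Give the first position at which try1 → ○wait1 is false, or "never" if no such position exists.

try1 → ○wait1 holds at every position 0..7, and those are all the positions the trace ever visits, so the invariant □(try1 → ○wait1) is never violated.

never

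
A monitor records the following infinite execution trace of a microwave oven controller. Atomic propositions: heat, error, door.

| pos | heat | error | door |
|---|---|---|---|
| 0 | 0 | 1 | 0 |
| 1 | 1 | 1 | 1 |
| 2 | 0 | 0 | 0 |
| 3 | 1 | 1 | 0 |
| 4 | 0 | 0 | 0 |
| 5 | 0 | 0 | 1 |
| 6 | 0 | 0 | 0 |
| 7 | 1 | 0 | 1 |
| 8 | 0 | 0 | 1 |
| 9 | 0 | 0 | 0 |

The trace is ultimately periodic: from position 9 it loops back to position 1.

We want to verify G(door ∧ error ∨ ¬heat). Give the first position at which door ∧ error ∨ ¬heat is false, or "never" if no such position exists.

3

Check door ∧ error ∨ ¬heat at each position in order: 0 ✓, 1 ✓, 2 ✓.
At position 3 the labels are {error, heat}, so door ∧ error ∨ ¬heat is false there. This is the first violation.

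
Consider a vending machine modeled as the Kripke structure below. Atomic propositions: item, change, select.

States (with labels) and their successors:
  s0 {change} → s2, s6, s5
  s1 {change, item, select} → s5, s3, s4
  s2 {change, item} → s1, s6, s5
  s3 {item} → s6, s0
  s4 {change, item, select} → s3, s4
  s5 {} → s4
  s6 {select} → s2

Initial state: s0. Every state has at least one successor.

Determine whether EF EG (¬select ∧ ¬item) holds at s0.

States satisfying EG (¬select ∧ ¬item): ∅.
States satisfying EF EG (¬select ∧ ¬item): ∅.
No suitable path/successor from s0 witnesses the formula.
s0 ∉ Sat(EF EG (¬select ∧ ¬item)).

Violated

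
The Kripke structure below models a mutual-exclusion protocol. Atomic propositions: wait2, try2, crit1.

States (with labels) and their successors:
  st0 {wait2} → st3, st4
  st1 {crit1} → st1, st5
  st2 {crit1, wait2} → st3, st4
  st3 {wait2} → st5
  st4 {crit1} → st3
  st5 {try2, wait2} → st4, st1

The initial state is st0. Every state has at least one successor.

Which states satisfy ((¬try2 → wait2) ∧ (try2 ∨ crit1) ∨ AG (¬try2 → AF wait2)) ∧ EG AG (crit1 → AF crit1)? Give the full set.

{st2, st5}

States satisfying ¬try2: {st0, st1, st2, st3, st4}.
States satisfying ¬try2 → wait2: {st0, st2, st3, st5}.
States satisfying try2 ∨ crit1: {st1, st2, st4, st5}.
States satisfying (¬try2 → wait2) ∧ (try2 ∨ crit1): {st2, st5}.
States satisfying ¬try2 → AF wait2: {st0, st2, st3, st4, st5}.
States satisfying AG (¬try2 → AF wait2): ∅.
States satisfying AG (crit1 → AF crit1): {st0, st1, st2, st3, st4, st5}.
States satisfying EG AG (crit1 → AF crit1): {st0, st1, st2, st3, st4, st5}.
States satisfying ((¬try2 → wait2) ∧ (try2 ∨ crit1) ∨ AG (¬try2 → AF wait2)) ∧ EG AG (crit1 → AF crit1): {st2, st5}.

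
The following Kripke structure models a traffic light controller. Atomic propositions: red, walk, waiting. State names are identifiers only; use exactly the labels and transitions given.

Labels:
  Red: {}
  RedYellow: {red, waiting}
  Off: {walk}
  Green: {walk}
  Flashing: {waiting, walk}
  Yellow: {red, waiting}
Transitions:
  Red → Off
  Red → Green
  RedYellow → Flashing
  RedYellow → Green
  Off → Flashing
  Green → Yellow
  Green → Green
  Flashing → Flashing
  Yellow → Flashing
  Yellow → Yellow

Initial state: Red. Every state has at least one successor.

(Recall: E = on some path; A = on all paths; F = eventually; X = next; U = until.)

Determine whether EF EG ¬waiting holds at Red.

Satisfied

States satisfying EG ¬waiting: {Red, Green}.
States satisfying EF EG ¬waiting: {Red, RedYellow, Green}.
Some path from Red reaches a state where EG ¬waiting holds.
Red ∈ Sat(EF EG ¬waiting).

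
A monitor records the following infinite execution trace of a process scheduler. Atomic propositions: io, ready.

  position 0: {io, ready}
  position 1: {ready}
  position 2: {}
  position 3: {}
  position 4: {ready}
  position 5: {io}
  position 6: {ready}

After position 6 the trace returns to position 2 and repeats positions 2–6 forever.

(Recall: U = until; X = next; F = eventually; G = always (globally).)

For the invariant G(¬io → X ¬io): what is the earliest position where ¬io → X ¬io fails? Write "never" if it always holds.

Check ¬io → X ¬io at each position in order: 0 ✓, 1 ✓, 2 ✓, 3 ✓.
At position 4 the labels are {ready} and the next position 5 has {io}, so ¬io → X ¬io is false there. This is the first violation.

4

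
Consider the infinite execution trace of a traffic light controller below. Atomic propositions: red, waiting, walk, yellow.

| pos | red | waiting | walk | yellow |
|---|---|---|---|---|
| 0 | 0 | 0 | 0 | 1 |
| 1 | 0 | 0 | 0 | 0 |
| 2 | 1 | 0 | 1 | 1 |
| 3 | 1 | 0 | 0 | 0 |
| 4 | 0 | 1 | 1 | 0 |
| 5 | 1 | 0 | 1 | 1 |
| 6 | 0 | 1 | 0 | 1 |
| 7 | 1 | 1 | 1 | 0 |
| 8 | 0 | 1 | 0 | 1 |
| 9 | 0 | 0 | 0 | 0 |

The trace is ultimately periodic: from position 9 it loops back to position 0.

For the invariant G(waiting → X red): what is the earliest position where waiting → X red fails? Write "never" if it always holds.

Check waiting → X red at each position in order: 0 ✓, 1 ✓, 2 ✓, 3 ✓, 4 ✓, 5 ✓, 6 ✓.
At position 7 the labels are {red, waiting, walk} and the next position 8 has {waiting, yellow}, so waiting → X red is false there. This is the first violation.

7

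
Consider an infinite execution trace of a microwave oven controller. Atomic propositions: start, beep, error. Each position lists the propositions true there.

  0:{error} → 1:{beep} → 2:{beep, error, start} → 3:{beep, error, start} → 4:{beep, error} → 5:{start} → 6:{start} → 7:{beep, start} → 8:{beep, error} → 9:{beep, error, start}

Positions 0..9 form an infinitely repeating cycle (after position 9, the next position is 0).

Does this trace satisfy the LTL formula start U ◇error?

Walking from position 0: ◇error first holds at position 0, and start holds at every earlier position along the way, so start U ◇error holds.

Satisfied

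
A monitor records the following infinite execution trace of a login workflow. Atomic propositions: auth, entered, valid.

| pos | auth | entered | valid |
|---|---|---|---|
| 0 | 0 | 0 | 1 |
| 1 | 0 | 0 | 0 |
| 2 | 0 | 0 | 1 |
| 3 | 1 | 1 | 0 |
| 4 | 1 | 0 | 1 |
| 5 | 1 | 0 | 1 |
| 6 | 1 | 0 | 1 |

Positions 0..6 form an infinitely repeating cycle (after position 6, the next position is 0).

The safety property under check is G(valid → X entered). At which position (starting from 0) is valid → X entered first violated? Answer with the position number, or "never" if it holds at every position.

At position 0 the labels are {valid} and the next position 1 has {}, so valid → X entered is false there. This is the first violation.

0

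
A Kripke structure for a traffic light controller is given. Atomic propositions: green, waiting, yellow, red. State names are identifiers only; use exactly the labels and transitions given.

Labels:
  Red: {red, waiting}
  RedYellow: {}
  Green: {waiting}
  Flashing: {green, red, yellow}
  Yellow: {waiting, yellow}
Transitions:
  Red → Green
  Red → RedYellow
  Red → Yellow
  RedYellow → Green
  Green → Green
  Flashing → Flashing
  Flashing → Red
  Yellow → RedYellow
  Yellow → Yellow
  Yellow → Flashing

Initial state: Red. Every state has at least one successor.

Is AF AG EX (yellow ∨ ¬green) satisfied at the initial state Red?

States satisfying AG EX (yellow ∨ ¬green): {Red, RedYellow, Green, Flashing, Yellow}.
States satisfying AF AG EX (yellow ∨ ¬green): {Red, RedYellow, Green, Flashing, Yellow}.
Red ∈ Sat(AF AG EX (yellow ∨ ¬green)).

Satisfied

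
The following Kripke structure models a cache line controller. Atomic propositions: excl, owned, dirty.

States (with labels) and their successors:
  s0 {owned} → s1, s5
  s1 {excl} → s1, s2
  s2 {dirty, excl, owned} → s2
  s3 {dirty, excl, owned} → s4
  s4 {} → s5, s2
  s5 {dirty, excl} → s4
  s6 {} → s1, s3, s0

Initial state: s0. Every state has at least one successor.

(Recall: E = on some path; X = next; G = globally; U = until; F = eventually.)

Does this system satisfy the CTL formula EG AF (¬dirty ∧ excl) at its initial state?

States satisfying AF (¬dirty ∧ excl): {s1}.
States satisfying EG AF (¬dirty ∧ excl): {s1}.
No suitable path/successor from s0 witnesses the formula.
s0 ∉ Sat(EG AF (¬dirty ∧ excl)).

Does not hold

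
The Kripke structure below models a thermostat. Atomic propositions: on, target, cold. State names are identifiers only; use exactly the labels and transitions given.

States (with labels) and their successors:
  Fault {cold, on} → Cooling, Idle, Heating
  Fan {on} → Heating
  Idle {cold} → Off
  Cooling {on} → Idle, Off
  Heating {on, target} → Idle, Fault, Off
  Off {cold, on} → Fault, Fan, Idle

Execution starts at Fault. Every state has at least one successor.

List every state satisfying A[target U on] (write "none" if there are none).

States satisfying target: {Heating}.
States satisfying on: {Fault, Fan, Cooling, Heating, Off}.
States satisfying A[target U on]: {Fault, Fan, Cooling, Heating, Off}.

{Fault, Fan, Cooling, Heating, Off}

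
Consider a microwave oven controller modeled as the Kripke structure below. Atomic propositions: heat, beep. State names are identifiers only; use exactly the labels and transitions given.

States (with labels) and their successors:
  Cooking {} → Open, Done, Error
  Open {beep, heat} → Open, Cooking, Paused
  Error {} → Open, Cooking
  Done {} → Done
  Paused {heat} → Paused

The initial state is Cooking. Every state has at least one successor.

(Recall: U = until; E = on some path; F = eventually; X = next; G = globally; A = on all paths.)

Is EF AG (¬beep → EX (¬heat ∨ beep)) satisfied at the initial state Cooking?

Holds

States satisfying AG (¬beep → EX (¬heat ∨ beep)): {Done}.
States satisfying EF AG (¬beep → EX (¬heat ∨ beep)): {Cooking, Open, Error, Done}.
Some path from Cooking reaches a state where AG (¬beep → EX (¬heat ∨ beep)) holds.
Cooking ∈ Sat(EF AG (¬beep → EX (¬heat ∨ beep))).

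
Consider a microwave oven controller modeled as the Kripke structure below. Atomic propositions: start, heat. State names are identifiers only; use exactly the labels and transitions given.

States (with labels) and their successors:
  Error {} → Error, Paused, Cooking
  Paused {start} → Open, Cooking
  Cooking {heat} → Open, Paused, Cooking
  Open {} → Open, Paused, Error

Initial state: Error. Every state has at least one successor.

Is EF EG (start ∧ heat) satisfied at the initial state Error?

States satisfying EG (start ∧ heat): ∅.
States satisfying EF EG (start ∧ heat): ∅.
No suitable path/successor from Error witnesses the formula.
Error ∉ Sat(EF EG (start ∧ heat)).

Does not hold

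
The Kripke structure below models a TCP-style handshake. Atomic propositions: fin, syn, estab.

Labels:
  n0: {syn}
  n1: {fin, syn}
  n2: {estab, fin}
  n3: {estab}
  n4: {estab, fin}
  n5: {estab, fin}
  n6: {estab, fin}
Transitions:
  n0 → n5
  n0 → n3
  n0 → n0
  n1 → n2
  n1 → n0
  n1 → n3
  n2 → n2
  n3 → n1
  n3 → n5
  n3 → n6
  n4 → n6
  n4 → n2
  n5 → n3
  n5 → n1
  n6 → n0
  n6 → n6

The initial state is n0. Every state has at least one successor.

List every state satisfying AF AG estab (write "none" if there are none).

{n2}

States satisfying AG estab: {n2}.
States satisfying AF AG estab: {n2}.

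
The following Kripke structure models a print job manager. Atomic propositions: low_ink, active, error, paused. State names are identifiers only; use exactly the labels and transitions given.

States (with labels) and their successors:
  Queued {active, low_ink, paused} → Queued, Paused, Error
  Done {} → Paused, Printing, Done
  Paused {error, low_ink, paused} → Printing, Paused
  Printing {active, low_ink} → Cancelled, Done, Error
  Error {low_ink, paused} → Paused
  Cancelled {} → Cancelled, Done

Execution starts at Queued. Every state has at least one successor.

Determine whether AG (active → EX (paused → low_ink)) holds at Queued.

Holds

States satisfying active → EX (paused → low_ink): {Queued, Done, Paused, Printing, Error, Cancelled}.
States satisfying AG (active → EX (paused → low_ink)): {Queued, Done, Paused, Printing, Error, Cancelled}.
Every state reachable from Queued satisfies active → EX (paused → low_ink).
Queued ∈ Sat(AG (active → EX (paused → low_ink))).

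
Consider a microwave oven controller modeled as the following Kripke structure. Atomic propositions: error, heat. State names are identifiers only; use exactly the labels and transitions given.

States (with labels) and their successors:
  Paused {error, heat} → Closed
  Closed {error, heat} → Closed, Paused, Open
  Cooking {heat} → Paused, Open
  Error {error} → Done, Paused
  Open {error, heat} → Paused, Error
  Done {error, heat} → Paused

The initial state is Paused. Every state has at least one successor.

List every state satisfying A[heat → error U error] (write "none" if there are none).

States satisfying heat → error: {Paused, Closed, Error, Open, Done}.
States satisfying error: {Paused, Closed, Error, Open, Done}.
States satisfying A[heat → error U error]: {Paused, Closed, Error, Open, Done}.

{Paused, Closed, Error, Open, Done}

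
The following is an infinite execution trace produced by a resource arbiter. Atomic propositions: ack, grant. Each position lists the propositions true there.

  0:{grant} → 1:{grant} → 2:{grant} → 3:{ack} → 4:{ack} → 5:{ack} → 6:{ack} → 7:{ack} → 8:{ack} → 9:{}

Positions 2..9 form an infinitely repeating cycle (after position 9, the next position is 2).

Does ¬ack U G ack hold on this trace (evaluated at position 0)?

Walking from position 0: at position 3, G ack has not yet held and ¬ack fails, so ¬ack U G ack is false.

No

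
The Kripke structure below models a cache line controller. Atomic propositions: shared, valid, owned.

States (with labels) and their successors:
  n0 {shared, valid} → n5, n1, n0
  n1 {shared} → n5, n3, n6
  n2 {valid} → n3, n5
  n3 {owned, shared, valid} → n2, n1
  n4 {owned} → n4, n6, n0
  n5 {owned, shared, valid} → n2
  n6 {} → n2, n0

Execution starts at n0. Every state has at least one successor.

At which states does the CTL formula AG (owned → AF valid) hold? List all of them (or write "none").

{n0, n1, n2, n3, n5, n6}

States satisfying owned → AF valid: {n0, n1, n2, n3, n5, n6}.
States satisfying AG (owned → AF valid): {n0, n1, n2, n3, n5, n6}.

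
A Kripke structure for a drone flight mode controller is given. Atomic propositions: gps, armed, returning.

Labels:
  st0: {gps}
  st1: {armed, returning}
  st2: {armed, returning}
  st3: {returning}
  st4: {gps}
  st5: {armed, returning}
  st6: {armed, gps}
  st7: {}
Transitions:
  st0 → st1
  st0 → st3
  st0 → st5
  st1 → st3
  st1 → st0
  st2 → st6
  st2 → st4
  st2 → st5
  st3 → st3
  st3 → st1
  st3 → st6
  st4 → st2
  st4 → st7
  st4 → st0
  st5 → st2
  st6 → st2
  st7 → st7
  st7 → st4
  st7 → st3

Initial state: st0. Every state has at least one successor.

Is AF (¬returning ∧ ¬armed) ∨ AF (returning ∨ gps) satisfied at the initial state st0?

Holds

States satisfying ¬returning ∧ ¬armed: {st0, st4, st7}.
States satisfying AF (¬returning ∧ ¬armed): {st0, st4, st7}.
States satisfying returning ∨ gps: {st0, st1, st2, st3, st4, st5, st6}.
States satisfying AF (returning ∨ gps): {st0, st1, st2, st3, st4, st5, st6}.
States satisfying AF (¬returning ∧ ¬armed) ∨ AF (returning ∨ gps): {st0, st1, st2, st3, st4, st5, st6, st7}.
st0 ∈ Sat(AF (¬returning ∧ ¬armed) ∨ AF (returning ∨ gps)).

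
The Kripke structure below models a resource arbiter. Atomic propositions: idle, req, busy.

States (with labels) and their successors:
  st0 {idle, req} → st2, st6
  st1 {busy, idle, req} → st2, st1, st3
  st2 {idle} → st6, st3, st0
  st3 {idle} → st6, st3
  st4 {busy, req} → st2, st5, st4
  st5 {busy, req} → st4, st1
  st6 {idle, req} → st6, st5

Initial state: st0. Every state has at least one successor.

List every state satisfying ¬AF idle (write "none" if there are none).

{st4, st5}

States satisfying idle: {st0, st1, st2, st3, st6}.
States satisfying AF idle: {st0, st1, st2, st3, st6}.
States satisfying ¬AF idle: {st4, st5}.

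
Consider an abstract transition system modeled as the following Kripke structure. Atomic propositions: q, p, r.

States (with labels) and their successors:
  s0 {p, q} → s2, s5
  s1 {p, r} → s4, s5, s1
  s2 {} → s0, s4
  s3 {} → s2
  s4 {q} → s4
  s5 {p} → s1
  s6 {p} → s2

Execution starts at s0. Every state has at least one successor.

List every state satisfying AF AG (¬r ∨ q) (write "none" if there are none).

{s4}

States satisfying AG (¬r ∨ q): {s4}.
States satisfying AF AG (¬r ∨ q): {s4}.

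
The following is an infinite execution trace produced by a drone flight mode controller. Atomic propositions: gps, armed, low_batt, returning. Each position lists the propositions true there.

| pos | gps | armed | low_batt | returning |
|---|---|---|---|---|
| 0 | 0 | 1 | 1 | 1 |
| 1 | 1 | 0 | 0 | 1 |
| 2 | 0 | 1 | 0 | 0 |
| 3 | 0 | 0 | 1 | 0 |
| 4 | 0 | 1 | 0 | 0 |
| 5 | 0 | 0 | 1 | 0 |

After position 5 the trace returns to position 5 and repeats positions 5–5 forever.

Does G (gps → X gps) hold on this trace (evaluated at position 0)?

gps → X gps must hold at every position from 0 onward. It fails at position 1, so G (gps → X gps) is false.
Positions where gps holds: 1.
Check X gps at each: 1→fails.

Violated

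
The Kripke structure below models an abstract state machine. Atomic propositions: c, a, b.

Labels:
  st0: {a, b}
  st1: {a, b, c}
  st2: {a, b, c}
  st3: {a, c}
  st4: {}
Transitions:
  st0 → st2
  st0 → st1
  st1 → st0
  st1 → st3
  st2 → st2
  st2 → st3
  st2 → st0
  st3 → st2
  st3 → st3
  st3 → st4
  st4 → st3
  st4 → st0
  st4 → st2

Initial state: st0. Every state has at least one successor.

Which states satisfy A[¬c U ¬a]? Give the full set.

States satisfying ¬c: {st0, st4}.
States satisfying ¬a: {st4}.
States satisfying A[¬c U ¬a]: {st4}.

{st4}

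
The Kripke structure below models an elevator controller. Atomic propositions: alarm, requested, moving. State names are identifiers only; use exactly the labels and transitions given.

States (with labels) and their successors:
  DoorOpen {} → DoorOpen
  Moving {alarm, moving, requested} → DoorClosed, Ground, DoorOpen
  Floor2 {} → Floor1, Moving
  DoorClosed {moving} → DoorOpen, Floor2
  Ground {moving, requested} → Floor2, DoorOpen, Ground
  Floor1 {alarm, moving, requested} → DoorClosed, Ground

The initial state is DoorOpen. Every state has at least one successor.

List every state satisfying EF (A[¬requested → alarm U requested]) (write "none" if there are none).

States satisfying A[¬requested → alarm U requested]: {Moving, Ground, Floor1}.
States satisfying EF (A[¬requested → alarm U requested]): {Moving, Floor2, DoorClosed, Ground, Floor1}.

{Moving, Floor2, DoorClosed, Ground, Floor1}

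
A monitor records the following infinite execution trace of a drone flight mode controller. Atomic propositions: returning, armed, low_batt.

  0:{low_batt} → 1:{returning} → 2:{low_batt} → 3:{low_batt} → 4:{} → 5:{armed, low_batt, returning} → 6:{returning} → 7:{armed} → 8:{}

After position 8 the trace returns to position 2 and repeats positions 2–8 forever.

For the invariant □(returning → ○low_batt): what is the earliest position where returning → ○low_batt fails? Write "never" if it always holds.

5

Check returning → ○low_batt at each position in order: 0 ✓, 1 ✓, 2 ✓, 3 ✓, 4 ✓.
At position 5 the labels are {armed, low_batt, returning} and the next position 6 has {returning}, so returning → ○low_batt is false there. This is the first violation.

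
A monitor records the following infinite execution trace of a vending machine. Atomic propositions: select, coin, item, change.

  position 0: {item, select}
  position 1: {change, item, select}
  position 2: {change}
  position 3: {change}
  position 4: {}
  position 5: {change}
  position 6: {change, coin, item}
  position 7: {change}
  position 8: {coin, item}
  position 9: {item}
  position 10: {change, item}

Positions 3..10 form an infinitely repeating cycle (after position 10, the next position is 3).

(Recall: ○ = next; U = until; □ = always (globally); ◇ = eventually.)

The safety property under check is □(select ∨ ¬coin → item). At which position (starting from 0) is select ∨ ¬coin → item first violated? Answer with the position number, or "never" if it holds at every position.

2

Check select ∨ ¬coin → item at each position in order: 0 ✓, 1 ✓.
At position 2 the labels are {change}, so select ∨ ¬coin → item is false there. This is the first violation.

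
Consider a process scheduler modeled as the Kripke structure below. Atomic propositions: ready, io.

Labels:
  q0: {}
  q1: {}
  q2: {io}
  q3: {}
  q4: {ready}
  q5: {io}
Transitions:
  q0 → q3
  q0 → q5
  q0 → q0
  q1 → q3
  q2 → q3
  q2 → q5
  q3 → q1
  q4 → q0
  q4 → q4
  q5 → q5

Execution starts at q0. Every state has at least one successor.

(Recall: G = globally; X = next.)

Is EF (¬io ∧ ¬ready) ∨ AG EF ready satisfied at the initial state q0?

Yes

States satisfying ¬io ∧ ¬ready: {q0, q1, q3}.
States satisfying EF (¬io ∧ ¬ready): {q0, q1, q2, q3, q4}.
States satisfying EF ready: {q4}.
States satisfying AG EF ready: ∅.
States satisfying EF (¬io ∧ ¬ready) ∨ AG EF ready: {q0, q1, q2, q3, q4}.
q0 ∈ Sat(EF (¬io ∧ ¬ready) ∨ AG EF ready).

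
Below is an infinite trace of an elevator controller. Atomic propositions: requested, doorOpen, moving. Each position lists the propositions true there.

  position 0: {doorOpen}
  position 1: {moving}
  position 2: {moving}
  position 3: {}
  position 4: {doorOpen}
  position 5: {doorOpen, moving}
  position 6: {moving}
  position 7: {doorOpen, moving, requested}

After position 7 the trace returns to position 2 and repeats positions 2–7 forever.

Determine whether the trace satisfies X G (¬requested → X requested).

The position after 0 is 1; G (¬requested → X requested) is false there.

Violated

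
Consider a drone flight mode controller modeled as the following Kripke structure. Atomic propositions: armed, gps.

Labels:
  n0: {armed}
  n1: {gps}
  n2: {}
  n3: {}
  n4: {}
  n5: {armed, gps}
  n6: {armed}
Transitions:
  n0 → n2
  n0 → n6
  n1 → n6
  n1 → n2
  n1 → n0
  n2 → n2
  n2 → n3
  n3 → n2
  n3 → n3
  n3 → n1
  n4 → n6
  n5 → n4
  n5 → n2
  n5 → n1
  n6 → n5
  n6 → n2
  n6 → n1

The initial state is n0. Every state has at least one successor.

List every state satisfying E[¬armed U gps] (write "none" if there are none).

States satisfying ¬armed: {n1, n2, n3, n4}.
States satisfying gps: {n1, n5}.
States satisfying E[¬armed U gps]: {n1, n2, n3, n5}.

{n1, n2, n3, n5}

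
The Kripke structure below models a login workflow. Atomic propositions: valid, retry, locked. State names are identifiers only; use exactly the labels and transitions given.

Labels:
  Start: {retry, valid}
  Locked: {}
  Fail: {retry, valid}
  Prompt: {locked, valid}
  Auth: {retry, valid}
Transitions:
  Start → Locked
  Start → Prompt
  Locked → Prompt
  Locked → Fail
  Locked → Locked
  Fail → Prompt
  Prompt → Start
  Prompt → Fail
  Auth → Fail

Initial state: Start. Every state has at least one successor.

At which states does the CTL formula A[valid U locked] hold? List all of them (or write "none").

States satisfying valid: {Start, Fail, Prompt, Auth}.
States satisfying locked: {Prompt}.
States satisfying A[valid U locked]: {Fail, Prompt, Auth}.

{Fail, Prompt, Auth}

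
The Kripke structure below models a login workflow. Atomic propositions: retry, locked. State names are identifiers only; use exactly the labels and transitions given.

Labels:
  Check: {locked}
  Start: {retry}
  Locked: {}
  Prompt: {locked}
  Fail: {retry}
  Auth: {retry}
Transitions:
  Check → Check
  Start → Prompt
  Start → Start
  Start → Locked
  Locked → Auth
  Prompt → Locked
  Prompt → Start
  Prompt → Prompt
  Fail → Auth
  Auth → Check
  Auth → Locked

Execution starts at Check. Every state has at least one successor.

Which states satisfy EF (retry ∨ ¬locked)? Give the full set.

{Start, Locked, Prompt, Fail, Auth}

States satisfying retry ∨ ¬locked: {Start, Locked, Fail, Auth}.
States satisfying EF (retry ∨ ¬locked): {Start, Locked, Prompt, Fail, Auth}.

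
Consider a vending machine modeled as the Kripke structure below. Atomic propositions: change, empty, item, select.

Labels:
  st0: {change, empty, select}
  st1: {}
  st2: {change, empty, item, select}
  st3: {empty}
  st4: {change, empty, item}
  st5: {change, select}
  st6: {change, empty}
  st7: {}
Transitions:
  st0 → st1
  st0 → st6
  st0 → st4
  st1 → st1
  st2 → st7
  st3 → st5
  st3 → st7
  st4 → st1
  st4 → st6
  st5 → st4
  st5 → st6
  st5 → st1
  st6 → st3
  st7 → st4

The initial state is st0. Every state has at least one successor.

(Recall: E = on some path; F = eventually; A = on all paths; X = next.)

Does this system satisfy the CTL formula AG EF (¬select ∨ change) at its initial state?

States satisfying EF (¬select ∨ change): {st0, st1, st2, st3, st4, st5, st6, st7}.
States satisfying AG EF (¬select ∨ change): {st0, st1, st2, st3, st4, st5, st6, st7}.
Every state reachable from st0 satisfies EF (¬select ∨ change).
st0 ∈ Sat(AG EF (¬select ∨ change)).

Satisfied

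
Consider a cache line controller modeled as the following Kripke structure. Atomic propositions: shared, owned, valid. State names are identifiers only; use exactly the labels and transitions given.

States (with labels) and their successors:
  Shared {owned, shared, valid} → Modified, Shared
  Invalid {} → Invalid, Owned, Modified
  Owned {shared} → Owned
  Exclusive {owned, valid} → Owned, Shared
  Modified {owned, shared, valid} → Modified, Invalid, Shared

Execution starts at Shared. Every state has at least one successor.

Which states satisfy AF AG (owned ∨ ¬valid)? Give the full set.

States satisfying AG (owned ∨ ¬valid): {Shared, Invalid, Owned, Exclusive, Modified}.
States satisfying AF AG (owned ∨ ¬valid): {Shared, Invalid, Owned, Exclusive, Modified}.

{Shared, Invalid, Owned, Exclusive, Modified}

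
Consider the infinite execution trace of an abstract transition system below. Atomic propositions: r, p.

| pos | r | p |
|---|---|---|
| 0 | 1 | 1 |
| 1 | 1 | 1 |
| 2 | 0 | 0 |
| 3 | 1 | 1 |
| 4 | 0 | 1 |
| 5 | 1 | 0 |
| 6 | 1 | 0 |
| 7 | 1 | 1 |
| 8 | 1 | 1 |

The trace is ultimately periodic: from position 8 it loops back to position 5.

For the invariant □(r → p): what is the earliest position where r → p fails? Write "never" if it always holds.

Check r → p at each position in order: 0 ✓, 1 ✓, 2 ✓, 3 ✓, 4 ✓.
At position 5 the labels are {r}, so r → p is false there. This is the first violation.

5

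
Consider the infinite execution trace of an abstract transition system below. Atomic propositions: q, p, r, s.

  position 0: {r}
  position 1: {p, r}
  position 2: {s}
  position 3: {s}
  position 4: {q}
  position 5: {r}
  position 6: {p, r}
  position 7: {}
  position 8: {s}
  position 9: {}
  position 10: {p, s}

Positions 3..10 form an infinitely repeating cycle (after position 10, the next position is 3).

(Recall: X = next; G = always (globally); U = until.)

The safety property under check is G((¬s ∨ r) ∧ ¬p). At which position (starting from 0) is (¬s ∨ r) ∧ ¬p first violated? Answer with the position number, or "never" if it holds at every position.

1

Check (¬s ∨ r) ∧ ¬p at each position in order: 0 ✓.
At position 1 the labels are {p, r}, so (¬s ∨ r) ∧ ¬p is false there. This is the first violation.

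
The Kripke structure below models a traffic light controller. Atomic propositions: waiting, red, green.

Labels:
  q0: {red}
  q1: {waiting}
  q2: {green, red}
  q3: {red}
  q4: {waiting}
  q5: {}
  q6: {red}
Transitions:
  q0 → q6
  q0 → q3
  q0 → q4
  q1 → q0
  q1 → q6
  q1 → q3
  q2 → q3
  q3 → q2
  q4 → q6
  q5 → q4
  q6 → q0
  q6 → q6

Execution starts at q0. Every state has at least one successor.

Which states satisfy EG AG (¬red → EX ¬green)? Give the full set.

{q0, q1, q2, q3, q4, q5, q6}

States satisfying AG (¬red → EX ¬green): {q0, q1, q2, q3, q4, q5, q6}.
States satisfying EG AG (¬red → EX ¬green): {q0, q1, q2, q3, q4, q5, q6}.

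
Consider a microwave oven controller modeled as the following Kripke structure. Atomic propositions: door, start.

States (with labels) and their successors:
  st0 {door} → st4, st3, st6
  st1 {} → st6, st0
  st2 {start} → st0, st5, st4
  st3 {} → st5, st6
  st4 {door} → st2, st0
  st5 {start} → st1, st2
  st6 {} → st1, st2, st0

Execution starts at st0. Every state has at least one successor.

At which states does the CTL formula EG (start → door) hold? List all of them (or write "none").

{st0, st1, st3, st4, st6}

States satisfying start → door: {st0, st1, st3, st4, st6}.
States satisfying EG (start → door): {st0, st1, st3, st4, st6}.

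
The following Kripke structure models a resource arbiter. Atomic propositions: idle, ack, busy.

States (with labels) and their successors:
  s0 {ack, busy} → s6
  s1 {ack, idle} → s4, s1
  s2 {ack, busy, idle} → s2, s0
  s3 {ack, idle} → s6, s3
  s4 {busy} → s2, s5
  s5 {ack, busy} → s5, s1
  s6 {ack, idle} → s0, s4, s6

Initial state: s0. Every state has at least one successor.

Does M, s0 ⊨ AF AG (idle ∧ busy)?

Does not hold

States satisfying AG (idle ∧ busy): ∅.
States satisfying AF AG (idle ∧ busy): ∅.
There is a path from s0 along which AG (idle ∧ busy) never holds.
s0 ∉ Sat(AF AG (idle ∧ busy)).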